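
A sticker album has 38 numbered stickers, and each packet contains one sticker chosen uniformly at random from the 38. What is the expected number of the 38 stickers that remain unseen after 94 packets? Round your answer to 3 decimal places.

For each sticker, P(unseen after 94) = (37/38)^94 = 0.0815.
By linearity of expectation, E[unseen] = 38·(37/38)^94 = 3.0980.

3.098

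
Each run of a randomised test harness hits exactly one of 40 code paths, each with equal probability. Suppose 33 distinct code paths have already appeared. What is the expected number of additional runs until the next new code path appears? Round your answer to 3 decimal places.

The number of runs until the next new code path is geometric with success probability 7/40, so its mean is 40/7.
E = 40/7 = 5.7143.

5.714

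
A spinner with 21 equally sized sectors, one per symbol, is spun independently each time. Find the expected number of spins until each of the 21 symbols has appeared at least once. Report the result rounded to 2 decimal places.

76.55

The wait to go from k to k+1 distinct symbols is geometric with mean 21/(21-k).
E[T] = 21/21 + 21/20 + 21/19 + ... + 21/2 + 21/1 = 21·H_{21}.
H_{21} = 3.645, so E[T] = 76.553.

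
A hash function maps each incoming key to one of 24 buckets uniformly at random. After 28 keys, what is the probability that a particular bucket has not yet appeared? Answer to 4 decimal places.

0.3037

Each key misses the fixed bucket with probability (24-1)/24 = 23/24, independently.
P(still missing after 28) = (23/24)^28 = 0.30371.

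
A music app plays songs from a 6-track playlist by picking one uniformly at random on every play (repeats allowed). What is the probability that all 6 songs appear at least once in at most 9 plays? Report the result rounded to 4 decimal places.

0.1890

By inclusion–exclusion over which songs are missing,
P(all seen) = Σ_{j=0}^{6} (-1)^j C(6,j)((6-j)/6)^9
= 1.00000 - 1.16284 + 0.39018 - 0.03906 + 0.00076 - 0.00000 + 0.00000
= 0.18904.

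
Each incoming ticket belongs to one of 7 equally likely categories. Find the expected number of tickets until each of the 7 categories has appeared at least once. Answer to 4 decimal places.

18.1500

After k distinct categories have appeared, the next ticket gives a new one with probability (7-k)/7, so the expected wait for the (k+1)-th is 7/(7-k).
E[T] = 7/7 + 7/6 + 7/5 + ... + 7/2 + 7/1 = 7·H_{7}.
H_{7} = 2.59286, so E[T] = 18.15000.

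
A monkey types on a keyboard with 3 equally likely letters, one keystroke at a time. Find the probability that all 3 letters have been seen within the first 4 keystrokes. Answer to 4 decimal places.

Let A_i be the event that letter i is missing after 4 keystrokes. By inclusion–exclusion on the A_i,
P(all seen) = Σ_{j=0}^{3} (-1)^j C(3,j)((3-j)/3)^4
= 1.00000 - 0.59259 + 0.03704 - 0.00000
= 0.44444.

0.4444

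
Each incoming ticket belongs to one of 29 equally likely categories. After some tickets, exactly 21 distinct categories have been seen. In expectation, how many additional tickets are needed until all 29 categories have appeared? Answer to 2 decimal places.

The wait to go from k to k+1 distinct categories is geometric with mean 29/(29-k).
Sum over k = 21,...,28: E = 29/8 + 29/7 + 29/6 + ... + 29/2 + 29/1 = 78.818.

78.82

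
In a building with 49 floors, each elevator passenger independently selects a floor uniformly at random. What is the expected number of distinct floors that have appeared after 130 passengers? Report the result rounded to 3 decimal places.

45.642

For each floor, P(seen in 130 passengers) = 1 - (48/49)^130 = 0.9315.
By linearity of expectation, E[distinct seen] = 49·(1 - (48/49)^130) = 45.6421.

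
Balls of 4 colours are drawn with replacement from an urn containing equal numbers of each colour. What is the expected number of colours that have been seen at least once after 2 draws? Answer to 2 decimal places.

For each colour, P(seen in 2 draws) = 1 - (3/4)^2 = 0.438.
By linearity of expectation, E[distinct seen] = 4·(1 - (3/4)^2) = 1.750.

1.75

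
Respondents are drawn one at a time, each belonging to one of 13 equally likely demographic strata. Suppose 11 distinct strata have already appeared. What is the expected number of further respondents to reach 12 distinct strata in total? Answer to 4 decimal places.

The wait to go from k to k+1 distinct strata is geometric with mean 13/(13-k).
Only the k = 11 term is needed: E = 13/2 = 6.50000.

6.5000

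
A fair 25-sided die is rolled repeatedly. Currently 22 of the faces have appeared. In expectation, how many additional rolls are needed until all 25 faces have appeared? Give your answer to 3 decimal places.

From k distinct to k+1 distinct takes on average 25/(25-k) rolls.
Sum over k = 22,...,24: E = 25/3 + 25/2 + 25/1 = 45.8333.

45.833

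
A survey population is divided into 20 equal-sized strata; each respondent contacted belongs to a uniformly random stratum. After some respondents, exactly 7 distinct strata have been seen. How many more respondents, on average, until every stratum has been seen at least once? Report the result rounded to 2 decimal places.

63.60

The wait to go from k to k+1 distinct strata is geometric with mean 20/(20-k).
Sum over k = 7,...,19: E = 20/13 + 20/12 + 20/11 + ... + 20/2 + 20/1 = 63.603.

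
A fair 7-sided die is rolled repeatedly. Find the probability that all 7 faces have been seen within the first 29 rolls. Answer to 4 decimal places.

0.9211

By inclusion–exclusion over which faces are missing,
P(all seen) = Σ_{j=0}^{7} (-1)^j C(7,j)((7-j)/7)^29
= 1.00000 - 0.08010 + 0.00121 - 0.00000 + 0.00000 - 0.00000 + 0.00000 - 0.00000
= 0.92111.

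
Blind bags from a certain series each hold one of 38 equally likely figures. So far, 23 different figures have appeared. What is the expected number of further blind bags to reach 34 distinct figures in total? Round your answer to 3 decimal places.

With k distinct figures already seen, the next new one takes an expected 38/(38-k) blind bags.
Sum over k = 23,...,33: E = 38/15 + 38/14 + 38/13 + ... + 38/6 + 38/5 = 46.9260.

46.926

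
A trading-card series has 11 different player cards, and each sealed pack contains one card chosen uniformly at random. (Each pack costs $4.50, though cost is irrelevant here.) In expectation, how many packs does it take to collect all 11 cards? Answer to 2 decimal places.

Split into phases: going from k distinct to k+1 distinct takes on average 11/(11-k) packs.
E[T] = 11/11 + 11/10 + 11/9 + ... + 11/2 + 11/1 = 11·H_{11}.
H_{11} = 3.020, so E[T] = 33.219.

33.22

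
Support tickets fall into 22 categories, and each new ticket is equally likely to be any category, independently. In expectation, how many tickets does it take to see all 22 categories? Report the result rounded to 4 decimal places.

After k distinct categories have appeared, the next ticket gives a new one with probability (22-k)/22, so the expected wait for the (k+1)-th is 22/(22-k).
E[T] = 22/22 + 22/21 + 22/20 + ... + 22/2 + 22/1 = 22·H_{22}.
H_{22} = 3.69081, so E[T] = 81.19789.

81.1979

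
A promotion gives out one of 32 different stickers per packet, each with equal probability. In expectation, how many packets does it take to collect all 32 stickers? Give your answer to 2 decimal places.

129.87

The wait to go from k to k+1 distinct stickers is geometric with mean 32/(32-k).
E[T] = 32/32 + 32/31 + 32/30 + ... + 32/2 + 32/1 = 32·H_{32}.
H_{32} = 4.058, so E[T] = 129.872.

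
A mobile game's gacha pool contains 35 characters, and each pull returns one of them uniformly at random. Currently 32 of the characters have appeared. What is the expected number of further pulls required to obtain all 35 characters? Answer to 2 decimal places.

With k distinct characters already seen, the next new one takes an expected 35/(35-k) pulls.
Sum over k = 32,...,34: E = 35/3 + 35/2 + 35/1 = 64.167.

64.17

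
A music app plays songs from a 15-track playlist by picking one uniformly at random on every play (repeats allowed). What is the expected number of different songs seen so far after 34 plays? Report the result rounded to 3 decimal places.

For each song, P(seen in 34 plays) = 1 - (14/15)^34 = 0.9042.
By linearity of expectation, E[distinct seen] = 15·(1 - (14/15)^34) = 13.5634.

13.563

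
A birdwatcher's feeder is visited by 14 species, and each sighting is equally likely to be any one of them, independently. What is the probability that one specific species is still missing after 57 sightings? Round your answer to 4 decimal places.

Each sighting misses the fixed species with probability (14-1)/14 = 13/14, independently.
P(still missing after 57) = (13/14)^57 = 0.01464.

0.0146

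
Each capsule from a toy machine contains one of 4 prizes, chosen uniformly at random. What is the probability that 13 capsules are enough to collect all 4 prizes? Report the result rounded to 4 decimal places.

By inclusion–exclusion over which prizes are missing,
P(all seen) = Σ_{j=0}^{4} (-1)^j C(4,j)((4-j)/4)^13
= 1.00000 - 0.09503 + 0.00073 - 0.00000 + 0.00000
= 0.90570.

0.9057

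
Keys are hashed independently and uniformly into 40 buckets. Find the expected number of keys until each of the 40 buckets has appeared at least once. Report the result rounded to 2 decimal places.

171.14

The wait to go from k to k+1 distinct buckets is geometric with mean 40/(40-k).
E[T] = 40/40 + 40/39 + 40/38 + ... + 40/2 + 40/1 = 40·H_{40}.
H_{40} = 4.279, so E[T] = 171.142.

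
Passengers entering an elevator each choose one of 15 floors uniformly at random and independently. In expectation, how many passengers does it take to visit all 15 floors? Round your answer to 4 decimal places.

The wait to go from k to k+1 distinct floors is geometric with mean 15/(15-k).
E[T] = 15/15 + 15/14 + 15/13 + ... + 15/2 + 15/1 = 15·H_{15}.
H_{15} = 3.31823, so E[T] = 49.77343.

49.7734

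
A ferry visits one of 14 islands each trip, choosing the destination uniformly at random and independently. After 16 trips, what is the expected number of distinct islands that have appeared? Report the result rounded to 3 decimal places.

For each island, P(seen in 16 trips) = 1 - (13/14)^16 = 0.6945.
By linearity of expectation, E[distinct seen] = 14·(1 - (13/14)^16) = 9.7227.

9.723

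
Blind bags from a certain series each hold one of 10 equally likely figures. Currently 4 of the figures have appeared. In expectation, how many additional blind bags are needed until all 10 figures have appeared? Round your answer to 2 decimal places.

With k distinct figures already seen, the next new one takes an expected 10/(10-k) blind bags.
Sum over k = 4,...,9: E = 10/6 + 10/5 + 10/4 + 10/3 + 10/2 + 10/1 = 24.500.

24.50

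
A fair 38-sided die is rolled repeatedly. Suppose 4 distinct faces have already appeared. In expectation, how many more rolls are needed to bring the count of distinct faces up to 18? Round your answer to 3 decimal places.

19.778

The wait to go from k to k+1 distinct faces is geometric with mean 38/(38-k).
Sum over k = 4,...,17: E = 38/34 + 38/33 + 38/32 + ... + 38/22 + 38/21 = 19.7779.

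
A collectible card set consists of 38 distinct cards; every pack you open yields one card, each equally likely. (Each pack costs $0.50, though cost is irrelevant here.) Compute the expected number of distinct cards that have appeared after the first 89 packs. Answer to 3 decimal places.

For each card, P(seen in 89 packs) = 1 - (37/38)^89 = 0.9068.
By linearity of expectation, E[distinct seen] = 38·(1 - (37/38)^89) = 34.4601.

34.460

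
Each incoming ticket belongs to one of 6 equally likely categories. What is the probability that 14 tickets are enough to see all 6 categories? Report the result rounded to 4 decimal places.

Let A_i be the event that category i is missing after 14 tickets. By inclusion–exclusion on the A_i,
P(all seen) = Σ_{j=0}^{6} (-1)^j C(6,j)((6-j)/6)^14
= 1.00000 - 0.46732 + 0.05138 - 0.00122 + 0.00000 - 0.00000 + 0.00000
= 0.58285.

0.5828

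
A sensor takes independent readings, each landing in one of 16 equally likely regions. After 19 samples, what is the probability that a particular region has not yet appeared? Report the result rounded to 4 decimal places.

On each sample the fixed region fails to appear with probability 15/16.
P(still missing after 19) = (15/16)^19 = 0.29340.

0.2934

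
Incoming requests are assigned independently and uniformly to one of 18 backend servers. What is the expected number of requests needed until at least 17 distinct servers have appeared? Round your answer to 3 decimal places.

With k distinct servers already seen, the next new one arrives after an expected 18/(18-k) requests.
Sum over k = 0,...,16: E = 18/18 + 18/17 + 18/16 + ... + 18/3 + 18/2 = 44.9119.

44.912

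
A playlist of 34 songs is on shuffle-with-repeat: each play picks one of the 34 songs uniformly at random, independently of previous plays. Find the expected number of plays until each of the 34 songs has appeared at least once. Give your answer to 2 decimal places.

After k distinct songs have appeared, the next play gives a new one with probability (34-k)/34, so the expected wait for the (k+1)-th is 34/(34-k).
E[T] = 34/34 + 34/33 + 34/32 + ... + 34/2 + 34/1 = 34·H_{34}.
H_{34} = 4.118, so E[T] = 140.019.

140.02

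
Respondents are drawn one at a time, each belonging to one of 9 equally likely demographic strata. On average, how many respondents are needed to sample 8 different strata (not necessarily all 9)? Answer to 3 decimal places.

16.461

Going from k to k+1 distinct takes a geometric number of respondents with mean 9/(9-k).
Sum over k = 0,...,7: E = 9/9 + 9/8 + 9/7 + ... + 9/3 + 9/2 = 16.4607.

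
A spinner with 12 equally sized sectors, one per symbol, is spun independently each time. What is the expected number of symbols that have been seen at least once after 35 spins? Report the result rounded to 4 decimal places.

11.4291

For each symbol, P(seen in 35 spins) = 1 - (11/12)^35 = 0.95242.
By linearity of expectation, E[distinct seen] = 12·(1 - (11/12)^35) = 11.42907.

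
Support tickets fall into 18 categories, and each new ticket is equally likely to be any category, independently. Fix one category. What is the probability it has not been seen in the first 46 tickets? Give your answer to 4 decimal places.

Each ticket misses the fixed category with probability (18-1)/18 = 17/18, independently.
P(still missing after 46) = (17/18)^46 = 0.07213.

0.0721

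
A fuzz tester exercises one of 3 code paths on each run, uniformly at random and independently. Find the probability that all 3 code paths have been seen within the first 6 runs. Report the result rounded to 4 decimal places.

0.7407

Let A_i be the event that code path i is missing after 6 runs. By inclusion–exclusion on the A_i,
P(all seen) = Σ_{j=0}^{3} (-1)^j C(3,j)((3-j)/3)^6
= 1.00000 - 0.26337 + 0.00412 - 0.00000
= 0.74074.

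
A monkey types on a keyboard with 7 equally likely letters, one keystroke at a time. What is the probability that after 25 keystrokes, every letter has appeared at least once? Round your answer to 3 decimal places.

By inclusion–exclusion over which letters are missing,
P(all seen) = Σ_{j=0}^{7} (-1)^j C(7,j)((7-j)/7)^25
= 1.0000 - 0.1484 + 0.0047 - 0.0000 + 0.0000 - 0.0000 + 0.0000 - 0.0000
= 0.8562.

0.856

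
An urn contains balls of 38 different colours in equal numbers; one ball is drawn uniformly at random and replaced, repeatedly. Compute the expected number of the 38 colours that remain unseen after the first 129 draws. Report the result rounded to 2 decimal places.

For each colour, P(unseen after 129) = (37/38)^129 = 0.032.
By linearity of expectation, E[unseen] = 38·(37/38)^129 = 1.218.

1.22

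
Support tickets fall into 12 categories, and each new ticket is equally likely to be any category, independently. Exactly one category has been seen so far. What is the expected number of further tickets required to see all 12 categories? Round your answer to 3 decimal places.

From k distinct to k+1 distinct takes on average 12/(12-k) tickets.
Sum over k = 1,...,11: E = 12/11 + 12/10 + 12/9 + ... + 12/2 + 12/1 = 36.2385.

36.239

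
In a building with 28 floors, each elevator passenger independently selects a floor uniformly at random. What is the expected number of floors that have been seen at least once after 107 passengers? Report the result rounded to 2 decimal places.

27.43

For each floor, P(seen in 107 passengers) = 1 - (27/28)^107 = 0.980.
By linearity of expectation, E[distinct seen] = 28·(1 - (27/28)^107) = 27.428.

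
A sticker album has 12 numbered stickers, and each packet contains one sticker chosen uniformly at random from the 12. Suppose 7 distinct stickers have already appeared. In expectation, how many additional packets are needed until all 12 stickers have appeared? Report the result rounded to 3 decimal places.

27.400

From k distinct to k+1 distinct takes on average 12/(12-k) packets.
Sum over k = 7,...,11: E = 12/5 + 12/4 + 12/3 + 12/2 + 12/1 = 27.4000.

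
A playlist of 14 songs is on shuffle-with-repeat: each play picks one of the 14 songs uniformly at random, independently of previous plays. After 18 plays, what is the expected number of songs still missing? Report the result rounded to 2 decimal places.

3.69

For each song, P(unseen after 18) = (13/14)^18 = 0.263.
By linearity of expectation, E[unseen] = 14·(13/14)^18 = 3.688.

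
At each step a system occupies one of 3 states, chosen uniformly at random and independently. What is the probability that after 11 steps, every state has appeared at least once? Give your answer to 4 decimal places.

0.9653

Let A_i be the event that state i is missing after 11 steps. By inclusion–exclusion on the A_i,
P(all seen) = Σ_{j=0}^{3} (-1)^j C(3,j)((3-j)/3)^11
= 1.00000 - 0.03468 + 0.00002 - 0.00000
= 0.96533.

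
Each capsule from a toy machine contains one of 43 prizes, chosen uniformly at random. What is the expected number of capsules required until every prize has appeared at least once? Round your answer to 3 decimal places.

187.050

Split into phases: going from k distinct to k+1 distinct takes on average 43/(43-k) capsules.
E[T] = 43/43 + 43/42 + 43/41 + ... + 43/2 + 43/1 = 43·H_{43}.
H_{43} = 4.3500, so E[T] = 187.0499.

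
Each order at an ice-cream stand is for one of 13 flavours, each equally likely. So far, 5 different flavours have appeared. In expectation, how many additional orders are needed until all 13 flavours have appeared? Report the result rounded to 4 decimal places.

With k distinct flavours already seen, the next new one takes an expected 13/(13-k) orders.
Sum over k = 5,...,12: E = 13/8 + 13/7 + 13/6 + ... + 13/2 + 13/1 = 35.33214.

35.3321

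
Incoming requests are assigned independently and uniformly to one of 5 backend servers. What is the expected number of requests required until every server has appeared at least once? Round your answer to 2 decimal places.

Split into phases: going from k distinct to k+1 distinct takes on average 5/(5-k) requests.
E[T] = 5/5 + 5/4 + 5/3 + 5/2 + 5/1 = 5·H_{5}.
H_{5} = 2.283, so E[T] = 11.417.

11.42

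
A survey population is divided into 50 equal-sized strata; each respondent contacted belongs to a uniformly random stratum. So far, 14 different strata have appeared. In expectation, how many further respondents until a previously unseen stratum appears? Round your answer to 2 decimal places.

1.39

The number of respondents until the next new stratum is geometric with success probability 36/50, so its mean is 50/36.
E = 50/36 = 1.389.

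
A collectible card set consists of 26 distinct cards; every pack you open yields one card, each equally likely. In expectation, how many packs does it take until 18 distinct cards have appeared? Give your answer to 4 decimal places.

29.5506

With k distinct cards already seen, the next new one arrives after an expected 26/(26-k) packs.
Sum over k = 0,...,17: E = 26/26 + 26/25 + 26/24 + ... + 26/10 + 26/9 = 29.55063.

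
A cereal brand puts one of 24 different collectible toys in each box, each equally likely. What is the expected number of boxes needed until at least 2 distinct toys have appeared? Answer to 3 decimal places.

2.043

With k distinct toys already seen, the next new one arrives after an expected 24/(24-k) boxes.
Sum over k = 0,...,1: E = 24/24 + 24/23 = 2.0435.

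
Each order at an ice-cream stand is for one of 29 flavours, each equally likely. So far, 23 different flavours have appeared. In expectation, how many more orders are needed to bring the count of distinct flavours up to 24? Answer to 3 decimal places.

The wait to go from k to k+1 distinct flavours is geometric with mean 29/(29-k).
Only the k = 23 term is needed: E = 29/6 = 4.8333.

4.833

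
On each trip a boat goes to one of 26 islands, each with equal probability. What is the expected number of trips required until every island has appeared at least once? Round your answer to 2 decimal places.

100.21

After k distinct islands have appeared, the next trip gives a new one with probability (26-k)/26, so the expected wait for the (k+1)-th is 26/(26-k).
E[T] = 26/26 + 26/25 + 26/24 + ... + 26/2 + 26/1 = 26·H_{26}.
H_{26} = 3.854, so E[T] = 100.215.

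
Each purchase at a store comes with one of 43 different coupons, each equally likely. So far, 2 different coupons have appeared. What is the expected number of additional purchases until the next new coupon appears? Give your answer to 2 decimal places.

The number of purchases until the next new coupon is geometric with success probability 41/43, so its mean is 43/41.
E = 43/41 = 1.049.

1.05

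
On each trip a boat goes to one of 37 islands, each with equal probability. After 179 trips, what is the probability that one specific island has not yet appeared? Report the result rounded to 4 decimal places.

0.0074

Each trip misses the fixed island with probability (37-1)/37 = 36/37, independently.
P(still missing after 179) = (36/37)^179 = 0.00741.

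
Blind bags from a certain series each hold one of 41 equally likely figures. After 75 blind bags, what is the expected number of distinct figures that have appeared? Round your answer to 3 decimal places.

34.566

For each figure, P(seen in 75 blind bags) = 1 - (40/41)^75 = 0.8431.
By linearity of expectation, E[distinct seen] = 41·(1 - (40/41)^75) = 34.5658.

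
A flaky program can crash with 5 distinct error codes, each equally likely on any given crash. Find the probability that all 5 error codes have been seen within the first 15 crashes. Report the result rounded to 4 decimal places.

0.8288

By inclusion–exclusion over which error codes are missing,
P(all seen) = Σ_{j=0}^{5} (-1)^j C(5,j)((5-j)/5)^15
= 1.00000 - 0.17592 + 0.00470 - 0.00001 + 0.00000 - 0.00000
= 0.82877.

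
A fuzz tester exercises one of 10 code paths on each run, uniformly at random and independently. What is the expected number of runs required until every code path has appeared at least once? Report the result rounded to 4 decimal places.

After k distinct code paths have appeared, the next run gives a new one with probability (10-k)/10, so the expected wait for the (k+1)-th is 10/(10-k).
E[T] = 10/10 + 10/9 + 10/8 + ... + 10/2 + 10/1 = 10·H_{10}.
H_{10} = 2.92897, so E[T] = 29.28968.

29.2897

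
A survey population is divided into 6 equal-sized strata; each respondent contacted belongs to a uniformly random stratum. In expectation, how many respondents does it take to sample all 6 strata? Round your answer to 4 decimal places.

14.7000

The wait to go from k to k+1 distinct strata is geometric with mean 6/(6-k).
E[T] = 6/6 + 6/5 + 6/4 + 6/3 + 6/2 + 6/1 = 6·H_{6}.
H_{6} = 2.45000, so E[T] = 14.70000.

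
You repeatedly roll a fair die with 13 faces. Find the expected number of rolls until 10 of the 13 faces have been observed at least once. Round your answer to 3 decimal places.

With k distinct faces already seen, the next new one arrives after an expected 13/(13-k) rolls.
Sum over k = 0,...,9: E = 13/13 + 13/12 + 13/11 + ... + 13/5 + 13/4 = 17.5084.

17.508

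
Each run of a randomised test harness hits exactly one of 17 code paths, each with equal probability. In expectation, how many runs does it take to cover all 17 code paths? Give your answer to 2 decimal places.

58.47

Split into phases: going from k distinct to k+1 distinct takes on average 17/(17-k) runs.
E[T] = 17/17 + 17/16 + 17/15 + ... + 17/2 + 17/1 = 17·H_{17}.
H_{17} = 3.440, so E[T] = 58.472.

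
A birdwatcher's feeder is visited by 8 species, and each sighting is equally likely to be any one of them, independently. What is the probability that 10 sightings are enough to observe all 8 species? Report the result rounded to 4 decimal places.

0.0282

By inclusion–exclusion over which species are missing,
P(all seen) = Σ_{j=0}^{8} (-1)^j C(8,j)((8-j)/8)^10
= 1.00000 - 2.10460 + 1.57678 - 0.50932 + 0.06836 - 0.00308 + 0.00003 - 0.00000 + 0.00000
= 0.02816.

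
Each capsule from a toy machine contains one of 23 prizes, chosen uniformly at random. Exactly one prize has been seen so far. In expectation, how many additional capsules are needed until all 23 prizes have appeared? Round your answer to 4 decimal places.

With k distinct prizes already seen, the next new one takes an expected 23/(23-k) capsules.
Sum over k = 1,...,22: E = 23/22 + 23/21 + 23/20 + ... + 23/2 + 23/1 = 84.88870.

84.8887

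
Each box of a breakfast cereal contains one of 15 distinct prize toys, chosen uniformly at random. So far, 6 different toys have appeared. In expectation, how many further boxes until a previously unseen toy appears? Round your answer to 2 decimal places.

Each box yields a new toy with probability (15-6)/15 = 9/15, so the wait is geometric with mean 15/9.
E = 15/9 = 1.667.

1.67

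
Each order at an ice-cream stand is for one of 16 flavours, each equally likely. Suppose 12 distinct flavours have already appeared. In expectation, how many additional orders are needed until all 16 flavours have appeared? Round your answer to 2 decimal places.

With k distinct flavours already seen, the next new one takes an expected 16/(16-k) orders.
Sum over k = 12,...,15: E = 16/4 + 16/3 + 16/2 + 16/1 = 33.333.

33.33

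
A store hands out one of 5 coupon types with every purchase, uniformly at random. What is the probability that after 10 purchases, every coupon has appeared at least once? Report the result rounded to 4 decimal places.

By inclusion–exclusion over which coupons are missing,
P(all seen) = Σ_{j=0}^{5} (-1)^j C(5,j)((5-j)/5)^10
= 1.00000 - 0.53687 + 0.06047 - 0.00105 + 0.00000 - 0.00000
= 0.52255.

0.5225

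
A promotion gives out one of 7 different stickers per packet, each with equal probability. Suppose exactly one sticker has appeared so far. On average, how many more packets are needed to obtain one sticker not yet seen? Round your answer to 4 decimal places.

The number of packets until the next new sticker is geometric with success probability 6/7, so its mean is 7/6.
E = 7/6 = 1.16667.

1.1667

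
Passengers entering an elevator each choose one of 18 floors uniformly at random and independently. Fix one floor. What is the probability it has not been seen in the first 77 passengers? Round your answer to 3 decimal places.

On each passenger the fixed floor fails to appear with probability 17/18.
P(still missing after 77) = (17/18)^77 = 0.0123.

0.012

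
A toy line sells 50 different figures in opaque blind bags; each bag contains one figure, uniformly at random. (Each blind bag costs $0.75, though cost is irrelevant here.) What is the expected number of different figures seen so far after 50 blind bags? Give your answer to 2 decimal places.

For each figure, P(seen in 50 blind bags) = 1 - (49/50)^50 = 0.636.
By linearity of expectation, E[distinct seen] = 50·(1 - (49/50)^50) = 31.792.

31.79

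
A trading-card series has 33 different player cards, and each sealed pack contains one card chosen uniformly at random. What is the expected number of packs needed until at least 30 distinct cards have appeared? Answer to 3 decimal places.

Going from k to k+1 distinct takes a geometric number of packs with mean 33/(33-k).
Sum over k = 0,...,29: E = 33/33 + 33/32 + 33/31 + ... + 33/5 + 33/4 = 74.4303.

74.430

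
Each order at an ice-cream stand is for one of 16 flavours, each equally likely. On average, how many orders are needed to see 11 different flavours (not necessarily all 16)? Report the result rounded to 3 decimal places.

17.558

With k distinct flavours already seen, the next new one arrives after an expected 16/(16-k) orders.
Sum over k = 0,...,10: E = 16/16 + 16/15 + 16/14 + ... + 16/7 + 16/6 = 17.5583.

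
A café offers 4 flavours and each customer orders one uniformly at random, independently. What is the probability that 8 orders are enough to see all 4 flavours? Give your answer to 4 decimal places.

0.6229

Let A_i be the event that flavour i is missing after 8 orders. By inclusion–exclusion on the A_i,
P(all seen) = Σ_{j=0}^{4} (-1)^j C(4,j)((4-j)/4)^8
= 1.00000 - 0.40045 + 0.02344 - 0.00006 + 0.00000
= 0.62292.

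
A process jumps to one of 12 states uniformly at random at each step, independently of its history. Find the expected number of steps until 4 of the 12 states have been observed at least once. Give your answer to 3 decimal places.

4.624

With k distinct states already seen, the next new one arrives after an expected 12/(12-k) steps.
Sum over k = 0,...,3: E = 12/12 + 12/11 + 12/10 + 12/9 = 4.6242.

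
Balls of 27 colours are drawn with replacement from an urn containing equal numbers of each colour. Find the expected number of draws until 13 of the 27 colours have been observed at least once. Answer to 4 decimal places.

Going from k to k+1 distinct takes a geometric number of draws with mean 27/(27-k).
Sum over k = 0,...,12: E = 27/27 + 27/26 + 27/25 + ... + 27/16 + 27/15 = 17.27715.

17.2771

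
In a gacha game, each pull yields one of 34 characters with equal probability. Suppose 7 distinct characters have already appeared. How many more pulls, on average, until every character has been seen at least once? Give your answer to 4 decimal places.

132.3095

From k distinct to k+1 distinct takes on average 34/(34-k) pulls.
Sum over k = 7,...,33: E = 34/27 + 34/26 + 34/25 + ... + 34/2 + 34/1 = 132.30953.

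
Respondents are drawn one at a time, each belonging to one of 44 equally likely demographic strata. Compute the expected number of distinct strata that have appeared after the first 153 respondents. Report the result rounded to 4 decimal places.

42.6942

For each stratum, P(seen in 153 respondents) = 1 - (43/44)^153 = 0.97032.
By linearity of expectation, E[distinct seen] = 44·(1 - (43/44)^153) = 42.69423.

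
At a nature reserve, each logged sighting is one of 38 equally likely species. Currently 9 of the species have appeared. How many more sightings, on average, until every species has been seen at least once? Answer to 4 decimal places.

150.5428

The wait to go from k to k+1 distinct species is geometric with mean 38/(38-k).
Sum over k = 9,...,37: E = 38/29 + 38/28 + 38/27 + ... + 38/2 + 38/1 = 150.54284.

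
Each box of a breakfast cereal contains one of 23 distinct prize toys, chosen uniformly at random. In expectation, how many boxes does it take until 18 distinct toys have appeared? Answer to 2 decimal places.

33.37

Going from k to k+1 distinct takes a geometric number of boxes with mean 23/(23-k).
Sum over k = 0,...,17: E = 23/23 + 23/22 + 23/21 + ... + 23/7 + 23/6 = 33.372.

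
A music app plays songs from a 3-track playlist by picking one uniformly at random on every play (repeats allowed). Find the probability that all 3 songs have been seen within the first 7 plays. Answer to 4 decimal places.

Let A_i be the event that song i is missing after 7 plays. By inclusion–exclusion on the A_i,
P(all seen) = Σ_{j=0}^{3} (-1)^j C(3,j)((3-j)/3)^7
= 1.00000 - 0.17558 + 0.00137 - 0.00000
= 0.82579.

0.8258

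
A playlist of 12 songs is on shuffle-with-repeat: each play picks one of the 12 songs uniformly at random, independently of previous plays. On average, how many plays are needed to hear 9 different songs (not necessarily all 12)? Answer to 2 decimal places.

15.24

With k distinct songs already seen, the next new one arrives after an expected 12/(12-k) plays.
Sum over k = 0,...,8: E = 12/12 + 12/11 + 12/10 + ... + 12/5 + 12/4 = 15.239.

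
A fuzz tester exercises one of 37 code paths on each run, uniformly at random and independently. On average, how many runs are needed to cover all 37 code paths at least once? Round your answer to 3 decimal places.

155.459

The wait to go from k to k+1 distinct code paths is geometric with mean 37/(37-k).
E[T] = 37/37 + 37/36 + 37/35 + ... + 37/2 + 37/1 = 37·H_{37}.
H_{37} = 4.2016, so E[T] = 155.4587.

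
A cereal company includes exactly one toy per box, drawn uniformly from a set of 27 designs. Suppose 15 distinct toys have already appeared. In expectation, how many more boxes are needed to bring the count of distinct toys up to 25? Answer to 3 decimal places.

43.287

From k distinct to k+1 distinct takes on average 27/(27-k) boxes.
Sum over k = 15,...,24: E = 27/12 + 27/11 + 27/10 + ... + 27/4 + 27/3 = 43.2867.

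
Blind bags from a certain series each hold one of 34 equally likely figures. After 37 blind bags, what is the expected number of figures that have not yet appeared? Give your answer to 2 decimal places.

11.27

For each figure, P(unseen after 37) = (33/34)^37 = 0.331.
By linearity of expectation, E[unseen] = 34·(33/34)^37 = 11.266.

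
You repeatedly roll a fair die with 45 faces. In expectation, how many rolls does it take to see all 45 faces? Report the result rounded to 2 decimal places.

197.77

After k distinct faces have appeared, the next roll gives a new one with probability (45-k)/45, so the expected wait for the (k+1)-th is 45/(45-k).
E[T] = 45/45 + 45/44 + 45/43 + ... + 45/2 + 45/1 = 45·H_{45}.
H_{45} = 4.395, so E[T] = 197.773.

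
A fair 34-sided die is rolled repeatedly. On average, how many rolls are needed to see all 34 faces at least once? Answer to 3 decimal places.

Split into phases: going from k distinct to k+1 distinct takes on average 34/(34-k) rolls.
E[T] = 34/34 + 34/33 + 34/32 + ... + 34/2 + 34/1 = 34·H_{34}.
H_{34} = 4.1182, so E[T] = 140.0191.

140.019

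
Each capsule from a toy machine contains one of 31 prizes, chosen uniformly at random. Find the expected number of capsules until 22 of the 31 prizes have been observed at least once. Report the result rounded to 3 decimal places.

Going from k to k+1 distinct takes a geometric number of capsules with mean 31/(31-k).
Sum over k = 0,...,21: E = 31/31 + 31/30 + 31/29 + ... + 31/11 + 31/10 = 37.1466.

37.147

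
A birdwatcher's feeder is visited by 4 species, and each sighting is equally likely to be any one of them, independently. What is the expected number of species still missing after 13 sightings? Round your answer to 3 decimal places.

0.095

For each species, P(unseen after 13) = (3/4)^13 = 0.0238.
By linearity of expectation, E[unseen] = 4·(3/4)^13 = 0.0950.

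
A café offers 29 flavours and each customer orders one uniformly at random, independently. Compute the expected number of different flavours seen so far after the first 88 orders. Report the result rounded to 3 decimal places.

For each flavour, P(seen in 88 orders) = 1 - (28/29)^88 = 0.9544.
By linearity of expectation, E[distinct seen] = 29·(1 - (28/29)^88) = 27.6778.

27.678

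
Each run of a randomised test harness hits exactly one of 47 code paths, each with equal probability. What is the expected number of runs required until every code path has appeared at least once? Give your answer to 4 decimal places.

After k distinct code paths have appeared, the next run gives a new one with probability (47-k)/47, so the expected wait for the (k+1)-th is 47/(47-k).
E[T] = 47/47 + 47/46 + 47/45 + ... + 47/2 + 47/1 = 47·H_{47}.
H_{47} = 4.43796, so E[T] = 208.58430.

208.5843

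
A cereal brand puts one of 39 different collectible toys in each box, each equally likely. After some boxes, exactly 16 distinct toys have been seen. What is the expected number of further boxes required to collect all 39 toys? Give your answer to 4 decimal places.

145.6374

The wait to go from k to k+1 distinct toys is geometric with mean 39/(39-k).
Sum over k = 16,...,38: E = 39/23 + 39/22 + 39/21 + ... + 39/2 + 39/1 = 145.63737.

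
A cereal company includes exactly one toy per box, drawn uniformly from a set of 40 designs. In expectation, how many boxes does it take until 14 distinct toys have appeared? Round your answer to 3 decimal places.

With k distinct toys already seen, the next new one arrives after an expected 40/(40-k) boxes.
Sum over k = 0,...,13: E = 40/40 + 40/39 + 40/38 + ... + 40/28 + 40/27 = 16.9649.

16.965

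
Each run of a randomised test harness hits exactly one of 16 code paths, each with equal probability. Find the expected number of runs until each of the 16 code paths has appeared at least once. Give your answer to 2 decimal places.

54.09

Split into phases: going from k distinct to k+1 distinct takes on average 16/(16-k) runs.
E[T] = 16/16 + 16/15 + 16/14 + ... + 16/2 + 16/1 = 16·H_{16}.
H_{16} = 3.381, so E[T] = 54.092.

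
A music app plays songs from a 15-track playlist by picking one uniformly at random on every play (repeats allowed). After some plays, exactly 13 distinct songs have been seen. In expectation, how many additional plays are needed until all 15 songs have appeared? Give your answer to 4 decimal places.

22.5000

With k distinct songs already seen, the next new one takes an expected 15/(15-k) plays.
Sum over k = 13,...,14: E = 15/2 + 15/1 = 22.50000.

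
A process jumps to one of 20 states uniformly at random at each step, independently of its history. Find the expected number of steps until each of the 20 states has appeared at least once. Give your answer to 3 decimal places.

71.955

The wait to go from k to k+1 distinct states is geometric with mean 20/(20-k).
E[T] = 20/20 + 20/19 + 20/18 + ... + 20/2 + 20/1 = 20·H_{20}.
H_{20} = 3.5977, so E[T] = 71.9548.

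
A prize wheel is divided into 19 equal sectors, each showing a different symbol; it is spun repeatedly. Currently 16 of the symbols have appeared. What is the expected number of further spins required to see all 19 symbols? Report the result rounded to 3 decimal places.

34.833

From k distinct to k+1 distinct takes on average 19/(19-k) spins.
Sum over k = 16,...,18: E = 19/3 + 19/2 + 19/1 = 34.8333.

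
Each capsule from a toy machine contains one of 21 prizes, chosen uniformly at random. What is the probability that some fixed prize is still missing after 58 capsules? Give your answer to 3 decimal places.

0.059

Each capsule misses the fixed prize with probability (21-1)/21 = 20/21, independently.
P(still missing after 58) = (20/21)^58 = 0.0590.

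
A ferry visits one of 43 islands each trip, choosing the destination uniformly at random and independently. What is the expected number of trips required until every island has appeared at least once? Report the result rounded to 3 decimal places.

187.050

After k distinct islands have appeared, the next trip gives a new one with probability (43-k)/43, so the expected wait for the (k+1)-th is 43/(43-k).
E[T] = 43/43 + 43/42 + 43/41 + ... + 43/2 + 43/1 = 43·H_{43}.
H_{43} = 4.3500, so E[T] = 187.0499.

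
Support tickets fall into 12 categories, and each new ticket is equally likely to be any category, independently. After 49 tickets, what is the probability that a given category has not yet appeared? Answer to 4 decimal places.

0.0141

On each ticket the fixed category fails to appear with probability 11/12.
P(still missing after 49) = (11/12)^49 = 0.01407.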